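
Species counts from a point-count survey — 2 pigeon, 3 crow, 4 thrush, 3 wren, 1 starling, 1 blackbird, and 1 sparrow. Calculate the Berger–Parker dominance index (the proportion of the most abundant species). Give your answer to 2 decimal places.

0.27

Total N = 2+3+4+3+1+1+1 = 15, so the proportions are 0.1333, 0.2, 0.2667, 0.2, 0.0667, 0.0667, 0.0667 (working shown to 4 dp, full precision carried).
The largest proportion is 0.2667, i.e. d = 0.27 to 2 decimal places.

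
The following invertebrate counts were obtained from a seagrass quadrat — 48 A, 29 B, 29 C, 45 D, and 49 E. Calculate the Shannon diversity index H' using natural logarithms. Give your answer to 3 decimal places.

1.583

Total N = 48+29+29+45+49 = 200, so the proportions are 0.24, 0.145, 0.145, 0.225, 0.245 (working shown to 5 dp, full precision carried).
Each pᵢ ln pᵢ term: 0.24×(-1.42712)=-0.34251, 0.145×(-1.93102)=-0.28000, 0.145×(-1.93102)=-0.28000, 0.225×(-1.49165)=-0.33562, 0.245×(-1.40650)=-0.34459.
Sum = -1.58272, so H' = 1.583.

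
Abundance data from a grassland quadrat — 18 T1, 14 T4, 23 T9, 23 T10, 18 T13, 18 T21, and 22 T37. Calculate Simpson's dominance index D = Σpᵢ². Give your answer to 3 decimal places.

0.147

Total N = 18+14+23+23+18+18+22 = 136, so the proportions are 0.13235, 0.10294, 0.16912, 0.16912, 0.13235, 0.13235, 0.16176 (working shown to 5 dp, full precision carried).
D = 0.13235² + 0.10294² + 0.16912² + 0.16912² + 0.13235² + 0.13235² + 0.16176² = 0.01752 + 0.01060 + 0.02860 + 0.02860 + 0.01752 + 0.01752 + 0.02617 = 0.14652.
To 3 decimal places, D = 0.147.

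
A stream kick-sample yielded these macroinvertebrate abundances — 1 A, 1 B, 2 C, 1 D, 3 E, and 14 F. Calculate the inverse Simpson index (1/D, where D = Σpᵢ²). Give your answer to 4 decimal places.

Total N = 1+1+2+1+3+14 = 22, so the proportions are 0.0454545, 0.0454545, 0.0909091, 0.0454545, 0.1363636, 0.6363636 (working shown to 7 dp, full precision carried).
D = 0.0454545² + 0.0454545² + 0.0909091² + 0.0454545² + 0.1363636² + 0.6363636² = 0.0020661 + 0.0020661 + 0.0082645 + 0.0020661 + 0.0185950 + 0.4049587 = 0.4380165.
So 1/D = 2.283019, i.e. 2.2830 to 4 decimal places.

2.2830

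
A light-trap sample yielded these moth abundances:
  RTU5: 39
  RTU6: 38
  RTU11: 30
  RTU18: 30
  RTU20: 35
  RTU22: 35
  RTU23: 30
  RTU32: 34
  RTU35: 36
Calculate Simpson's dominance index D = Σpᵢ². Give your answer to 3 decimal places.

Total N = 39+38+30+30+35+35+30+34+36 = 307, so the proportions are 0.12704, 0.12378, 0.09772, 0.09772, 0.11401, 0.11401, 0.09772, 0.11075, 0.11726 (working shown to 5 dp, full precision carried).
D = 0.12704² + 0.12378² + 0.09772² + 0.09772² + 0.11401² + 0.11401² + 0.09772² + 0.11075² + 0.11726² = 0.01614 + 0.01532 + 0.00955 + 0.00955 + 0.01300 + 0.01300 + 0.00955 + 0.01227 + 0.01375 = 0.11212.
To 3 decimal places, D = 0.112.

0.112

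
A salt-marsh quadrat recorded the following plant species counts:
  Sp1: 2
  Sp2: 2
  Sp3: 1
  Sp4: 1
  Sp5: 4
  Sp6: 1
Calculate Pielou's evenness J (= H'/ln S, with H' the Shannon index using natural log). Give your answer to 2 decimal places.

0.92

Total N = 2+2+1+1+4+1 = 11, so the proportions are 0.1818, 0.1818, 0.0909, 0.0909, 0.3636, 0.0909 (working shown to 4 dp, full precision carried).
H' = −Σ pᵢ ln pᵢ = −((-0.3100) + (-0.3100) + (-0.2180) + (-0.2180) + (-0.3679) + (-0.2180)) = 1.6417.
With S = 6 species, ln S = 1.7918, so J = 1.6417/1.7918 = 0.9163, i.e. 0.92 to 2 decimal places.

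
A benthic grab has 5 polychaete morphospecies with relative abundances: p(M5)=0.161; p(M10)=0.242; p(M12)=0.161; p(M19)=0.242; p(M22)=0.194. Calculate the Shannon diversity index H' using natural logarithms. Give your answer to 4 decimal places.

1.5929

Each pᵢ ln pᵢ term (working shown to 6 dp, full precision carried): 0.161×(-1.826351)=-0.294042, 0.242×(-1.418818)=-0.343354, 0.161×(-1.826351)=-0.294042, 0.242×(-1.418818)=-0.343354, 0.194×(-1.639897)=-0.318140.
Sum = -1.592933, so H' = 1.5929.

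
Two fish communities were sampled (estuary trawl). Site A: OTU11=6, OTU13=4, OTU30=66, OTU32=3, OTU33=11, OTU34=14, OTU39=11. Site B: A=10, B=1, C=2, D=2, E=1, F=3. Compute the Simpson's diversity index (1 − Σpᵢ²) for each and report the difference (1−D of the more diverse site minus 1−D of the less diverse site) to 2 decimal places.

0.04

Site A: N=115, proportions 0.0522, 0.0348, 0.5739, 0.0261, 0.0957, 0.1217, 0.0957, giving 1−D = 0.6329 (working shown to 4 dp, full precision carried).
Site B: N=19, proportions 0.5263, 0.0526, 0.1053, 0.1053, 0.0526, 0.1579, giving 1−D = 0.6704.
Difference = |0.6329 − 0.6704| = 0.0375, i.e. 0.04 to 2 decimal places.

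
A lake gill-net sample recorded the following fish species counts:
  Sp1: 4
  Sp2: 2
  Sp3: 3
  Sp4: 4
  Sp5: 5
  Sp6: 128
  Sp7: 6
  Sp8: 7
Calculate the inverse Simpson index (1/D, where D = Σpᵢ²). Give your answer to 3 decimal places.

1.529

Total N = 4+2+3+4+5+128+6+7 = 159, so the proportions are 0.025157, 0.012579, 0.018868, 0.025157, 0.031447, 0.805031, 0.037736, 0.044025 (working shown to 6 dp, full precision carried).
D = 0.025157² + 0.012579² + 0.018868² + 0.025157² + 0.031447² + 0.805031² + 0.037736² + 0.044025² = 0.000633 + 0.000158 + 0.000356 + 0.000633 + 0.000989 + 0.648076 + 0.001424 + 0.001938 = 0.654207.
So 1/D = 1.52857, i.e. 1.529 to 3 decimal places.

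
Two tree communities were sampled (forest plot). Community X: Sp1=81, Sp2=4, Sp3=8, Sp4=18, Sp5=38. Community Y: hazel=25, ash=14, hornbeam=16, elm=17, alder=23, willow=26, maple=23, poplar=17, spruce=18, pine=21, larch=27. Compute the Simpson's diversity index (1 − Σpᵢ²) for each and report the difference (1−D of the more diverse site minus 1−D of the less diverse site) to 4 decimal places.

0.2840

Community X: N=149, proportions 0.543624, 0.026846, 0.053691, 0.120805, 0.255034, giving 1−D = 0.621233 (working shown to 6 dp, full precision carried).
Community Y: N=227, proportions 0.110132, 0.061674, 0.070485, 0.07489, 0.101322, 0.114537, 0.101322, 0.07489, 0.079295, 0.092511, 0.118943, giving 1−D = 0.905238.
Difference = |0.621233 − 0.905238| = 0.284005, i.e. 0.2840 to 4 decimal places.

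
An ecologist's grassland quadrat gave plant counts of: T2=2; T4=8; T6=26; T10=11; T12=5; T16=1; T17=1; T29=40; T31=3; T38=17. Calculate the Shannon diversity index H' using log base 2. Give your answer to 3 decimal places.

2.579

Total N = 2+8+26+11+5+1+1+40+3+17 = 114, so the proportions are 0.01754, 0.07018, 0.22807, 0.09649, 0.04386, 0.00877, 0.00877, 0.35088, 0.02632, 0.14912 (working shown to 5 dp, full precision carried).
Each pᵢ log₂ pᵢ term: 0.01754×(-5.83289)=-0.10233, 0.07018×(-3.83289)=-0.26897, 0.22807×(-2.13245)=-0.48635, 0.09649×(-3.37346)=-0.32551, 0.04386×(-4.51096)=-0.19785, 0.00877×(-6.83289)=-0.05994, 0.00877×(-6.83289)=-0.05994, 0.35088×(-1.51096)=-0.53016, 0.02632×(-5.24793)=-0.13810, 0.14912×(-2.74543)=-0.40941.
Sum = -2.57856, so H' = 2.579.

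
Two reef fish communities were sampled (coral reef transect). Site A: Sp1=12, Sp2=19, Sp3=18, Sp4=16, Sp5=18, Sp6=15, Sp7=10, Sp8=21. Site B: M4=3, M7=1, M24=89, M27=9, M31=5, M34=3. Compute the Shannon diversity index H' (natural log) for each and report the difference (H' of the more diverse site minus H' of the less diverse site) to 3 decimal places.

1.300

Site A: N=129, proportions 0.09302, 0.14729, 0.13953, 0.12403, 0.13953, 0.11628, 0.07752, 0.16279, giving H' = 2.05547 (working shown to 5 dp, full precision carried).
Site B: N=110, proportions 0.02727, 0.00909, 0.80909, 0.08182, 0.04545, 0.02727, giving H' = 0.75591.
Difference = |2.05547 − 0.75591| = 1.29956, i.e. 1.300 to 3 decimal places.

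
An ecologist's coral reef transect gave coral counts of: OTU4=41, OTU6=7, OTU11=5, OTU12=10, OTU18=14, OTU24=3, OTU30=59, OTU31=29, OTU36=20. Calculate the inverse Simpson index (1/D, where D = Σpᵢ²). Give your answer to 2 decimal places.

Total N = 41+7+5+10+14+3+59+29+20 = 188, so the proportions are 0.218085, 0.037234, 0.026596, 0.053191, 0.074468, 0.015957, 0.31383, 0.154255, 0.106383 (working shown to 6 dp, full precision carried).
D = 0.218085² + 0.037234² + 0.026596² + 0.053191² + 0.074468² + 0.015957² + 0.31383² + 0.154255² + 0.106383² = 0.047561 + 0.001386 + 0.000707 + 0.002829 + 0.005545 + 0.000255 + 0.098489 + 0.023795 + 0.011317 = 0.191885.
So 1/D = 5.2114, i.e. 5.21 to 2 decimal places.

5.21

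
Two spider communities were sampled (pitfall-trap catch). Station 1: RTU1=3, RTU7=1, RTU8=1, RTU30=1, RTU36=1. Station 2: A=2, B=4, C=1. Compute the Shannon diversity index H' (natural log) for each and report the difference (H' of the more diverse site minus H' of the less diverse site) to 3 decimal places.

Station 1: N=7, proportions 0.42857, 0.14286, 0.14286, 0.14286, 0.14286, giving H' = 1.47508 (working shown to 5 dp, full precision carried).
Station 2: N=7, proportions 0.28571, 0.57143, 0.14286, giving H' = 0.95570.
Difference = |1.47508 − 0.95570| = 0.51938, i.e. 0.519 to 3 decimal places.

0.519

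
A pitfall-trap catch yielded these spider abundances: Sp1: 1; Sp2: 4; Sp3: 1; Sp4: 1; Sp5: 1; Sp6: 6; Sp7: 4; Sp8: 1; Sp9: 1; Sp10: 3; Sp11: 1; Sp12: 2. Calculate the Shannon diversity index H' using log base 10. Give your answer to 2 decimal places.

0.97

Total N = 1+4+1+1+1+6+4+1+1+3+1+2 = 26, so the proportions are 0.0385, 0.1538, 0.0385, 0.0385, 0.0385, 0.2308, 0.1538, 0.0385, 0.0385, 0.1154, 0.0385, 0.0769 (working shown to 4 dp, full precision carried).
Each pᵢ log₁₀ pᵢ term: 0.0385×(-1.4150)=-0.0544, 0.1538×(-0.8129)=-0.1251, 0.0385×(-1.4150)=-0.0544, 0.0385×(-1.4150)=-0.0544, 0.0385×(-1.4150)=-0.0544, 0.2308×(-0.6368)=-0.1470, 0.1538×(-0.8129)=-0.1251, 0.0385×(-1.4150)=-0.0544, 0.0385×(-1.4150)=-0.0544, 0.1154×(-0.9379)=-0.1082, 0.0385×(-1.4150)=-0.0544, 0.0769×(-1.1139)=-0.0857.
Sum = -0.9719, so H' = 0.97.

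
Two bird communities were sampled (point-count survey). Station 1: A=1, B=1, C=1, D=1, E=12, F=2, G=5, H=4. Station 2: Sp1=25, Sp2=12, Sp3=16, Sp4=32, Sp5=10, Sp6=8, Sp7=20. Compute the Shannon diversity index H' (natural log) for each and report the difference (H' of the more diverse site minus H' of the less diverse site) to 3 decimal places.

Station 1: N=27, proportions 0.03704, 0.03704, 0.03704, 0.03704, 0.44444, 0.07407, 0.18519, 0.14815, giving H' = 1.63667 (working shown to 5 dp, full precision carried).
Station 2: N=123, proportions 0.20325, 0.09756, 0.13008, 0.26016, 0.0813, 0.06504, 0.1626, giving H' = 1.84363.
Difference = |1.63667 − 1.84363| = 0.20696, i.e. 0.207 to 3 decimal places.

0.207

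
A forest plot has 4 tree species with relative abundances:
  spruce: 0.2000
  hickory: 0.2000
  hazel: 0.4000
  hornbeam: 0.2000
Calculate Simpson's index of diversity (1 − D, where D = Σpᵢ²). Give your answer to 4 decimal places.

D = 0.2² + 0.2² + 0.4² + 0.2² = 0.040000 + 0.040000 + 0.160000 + 0.040000 = 0.280000 (working shown to 6 dp, full precision carried).
So 1 − D = 0.720000, i.e. 0.7200 to 4 decimal places.

0.7200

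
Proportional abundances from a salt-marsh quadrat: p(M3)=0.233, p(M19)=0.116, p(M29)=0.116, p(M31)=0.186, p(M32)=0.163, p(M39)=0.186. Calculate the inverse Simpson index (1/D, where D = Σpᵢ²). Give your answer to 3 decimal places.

D = 0.233² + 0.116² + 0.116² + 0.186² + 0.163² + 0.186² = 0.0542890 + 0.0134560 + 0.0134560 + 0.0345960 + 0.0265690 + 0.0345960 = 0.1769620 (working shown to 7 dp, full precision carried).
So 1/D = 5.65093, i.e. 5.651 to 3 decimal places.

5.651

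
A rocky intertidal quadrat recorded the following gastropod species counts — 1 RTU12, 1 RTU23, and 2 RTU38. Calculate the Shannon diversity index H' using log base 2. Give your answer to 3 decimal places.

1.500

Total N = 1+1+2 = 4, so the proportions are 0.25, 0.25, 0.5 (working shown to 5 dp, full precision carried).
Each pᵢ log₂ pᵢ term: 0.25×(-2.00000)=-0.50000, 0.25×(-2.00000)=-0.50000, 0.5×(-1.00000)=-0.50000.
Sum = -1.50000, so H' = 1.500.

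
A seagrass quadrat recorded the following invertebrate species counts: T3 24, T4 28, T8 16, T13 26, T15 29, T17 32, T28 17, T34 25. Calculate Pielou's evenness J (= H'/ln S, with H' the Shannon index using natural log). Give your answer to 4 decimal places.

Total N = 24+28+16+26+29+32+17+25 = 197, so the proportions are 0.121827, 0.142132, 0.081218, 0.13198, 0.147208, 0.162437, 0.086294, 0.126904 (working shown to 6 dp, full precision carried).
H' = −Σ pᵢ ln pᵢ = −((-0.256465) + (-0.277299) + (-0.203908) + (-0.267273) + (-0.282037) + (-0.295223) + (-0.211420) + (-0.261971)) = 2.055597.
With S = 8 species, ln S = 2.079442, so J = 2.055597/2.079442 = 0.988533, i.e. 0.9885 to 4 decimal places.

0.9885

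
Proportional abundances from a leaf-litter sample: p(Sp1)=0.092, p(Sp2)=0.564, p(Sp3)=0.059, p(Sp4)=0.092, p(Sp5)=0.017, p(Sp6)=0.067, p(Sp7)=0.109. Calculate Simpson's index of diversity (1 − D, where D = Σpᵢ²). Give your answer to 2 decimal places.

0.64

D = 0.092² + 0.564² + 0.059² + 0.092² + 0.017² + 0.067² + 0.109² = 0.0085 + 0.3181 + 0.0035 + 0.0085 + 0.0003 + 0.0045 + 0.0119 = 0.3552 (working shown to 4 dp, full precision carried).
So 1 − D = 0.6448, i.e. 0.64 to 2 decimal places.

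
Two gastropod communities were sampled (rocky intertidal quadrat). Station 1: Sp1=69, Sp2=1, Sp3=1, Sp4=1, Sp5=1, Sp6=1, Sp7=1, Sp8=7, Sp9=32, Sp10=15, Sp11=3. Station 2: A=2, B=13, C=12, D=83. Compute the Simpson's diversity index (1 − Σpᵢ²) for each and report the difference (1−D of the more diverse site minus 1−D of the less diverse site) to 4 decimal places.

0.2469

Station 1: N=132, proportions 0.5227273, 0.0075758, 0.0075758, 0.0075758, 0.0075758, 0.0075758, 0.0075758, 0.0530303, 0.2424242, 0.1136364, 0.0227273, giving 1−D = 0.6514004 (working shown to 7 dp, full precision carried).
Station 2: N=110, proportions 0.0181818, 0.1181818, 0.1090909, 0.7545455, giving 1−D = 0.4044628.
Difference = |0.6514004 − 0.4044628| = 0.2469376, i.e. 0.2469 to 4 decimal places.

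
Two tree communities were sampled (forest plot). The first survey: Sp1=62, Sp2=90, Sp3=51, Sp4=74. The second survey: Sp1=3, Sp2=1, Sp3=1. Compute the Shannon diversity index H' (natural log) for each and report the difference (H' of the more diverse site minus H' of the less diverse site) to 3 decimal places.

The first survey: N=277, proportions 0.22383, 0.32491, 0.18412, 0.26715, giving H' = 1.36449 (working shown to 5 dp, full precision carried).
The second survey: N=5, proportions 0.6, 0.2, 0.2, giving H' = 0.95027.
Difference = |1.36449 − 0.95027| = 0.41422, i.e. 0.414 to 3 decimal places.

0.414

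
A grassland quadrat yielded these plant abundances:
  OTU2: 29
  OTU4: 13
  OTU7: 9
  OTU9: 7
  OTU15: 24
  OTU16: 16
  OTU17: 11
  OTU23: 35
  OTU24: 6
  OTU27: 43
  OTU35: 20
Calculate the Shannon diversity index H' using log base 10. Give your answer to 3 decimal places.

Total N = 29+13+9+7+24+16+11+35+6+43+20 = 213, so the proportions are 0.13615, 0.06103, 0.04225, 0.03286, 0.11268, 0.07512, 0.05164, 0.16432, 0.02817, 0.20188, 0.0939 (working shown to 5 dp, full precision carried).
Each pᵢ log₁₀ pᵢ term: 0.13615×(-0.86598)=-0.11790, 0.06103×(-1.21444)=-0.07412, 0.04225×(-1.37414)=-0.05806, 0.03286×(-1.48328)=-0.04875, 0.11268×(-0.94817)=-0.10684, 0.07512×(-1.12426)=-0.08445, 0.05164×(-1.28699)=-0.06646, 0.16432×(-0.78431)=-0.12888, 0.02817×(-1.55023)=-0.04367, 0.20188×(-0.69491)=-0.14029, 0.0939×(-1.02735)=-0.09646.
Sum = -0.96588, so H' = 0.966.

0.966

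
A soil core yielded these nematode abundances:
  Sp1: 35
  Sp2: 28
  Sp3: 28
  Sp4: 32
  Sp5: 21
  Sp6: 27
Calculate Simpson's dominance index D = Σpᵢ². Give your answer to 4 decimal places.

0.1705

Total N = 35+28+28+32+21+27 = 171, so the proportions are 0.204678, 0.163743, 0.163743, 0.187135, 0.122807, 0.157895 (working shown to 6 dp, full precision carried).
D = 0.204678² + 0.163743² + 0.163743² + 0.187135² + 0.122807² + 0.157895² = 0.041893 + 0.026812 + 0.026812 + 0.035019 + 0.015082 + 0.024931 = 0.170548.
To 4 decimal places, D = 0.1705.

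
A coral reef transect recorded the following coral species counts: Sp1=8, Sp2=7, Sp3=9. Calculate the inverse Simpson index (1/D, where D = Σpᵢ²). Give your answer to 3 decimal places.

2.969

Total N = 8+7+9 = 24, so the proportions are 0.333333, 0.291667, 0.375 (working shown to 6 dp, full precision carried).
D = 0.333333² + 0.291667² + 0.375² = 0.111111 + 0.085069 + 0.140625 = 0.336806.
So 1/D = 2.96907, i.e. 2.969 to 3 decimal places.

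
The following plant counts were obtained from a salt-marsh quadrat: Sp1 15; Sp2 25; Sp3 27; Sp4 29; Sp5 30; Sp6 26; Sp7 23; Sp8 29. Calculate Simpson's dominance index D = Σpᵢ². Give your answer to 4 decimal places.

0.1289

Total N = 15+25+27+29+30+26+23+29 = 204, so the proportions are 0.073529, 0.122549, 0.132353, 0.142157, 0.147059, 0.127451, 0.112745, 0.142157 (working shown to 6 dp, full precision carried).
D = 0.073529² + 0.122549² + 0.132353² + 0.142157² + 0.147059² + 0.127451² + 0.112745² + 0.142157² = 0.005407 + 0.015018 + 0.017517 + 0.020209 + 0.021626 + 0.016244 + 0.012711 + 0.020209 = 0.128941.
To 4 decimal places, D = 0.1289.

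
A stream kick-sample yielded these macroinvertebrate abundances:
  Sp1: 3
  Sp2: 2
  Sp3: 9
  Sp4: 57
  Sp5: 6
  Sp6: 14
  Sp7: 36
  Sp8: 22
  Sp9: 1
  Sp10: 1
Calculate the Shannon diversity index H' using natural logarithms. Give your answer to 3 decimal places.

1.709

Total N = 3+2+9+57+6+14+36+22+1+1 = 151, so the proportions are 0.01987, 0.01325, 0.0596, 0.37748, 0.03974, 0.09272, 0.23841, 0.1457, 0.00662, 0.00662 (working shown to 5 dp, full precision carried).
Each pᵢ ln pᵢ term: 0.01987×(-3.91867)=-0.07785, 0.01325×(-4.32413)=-0.05727, 0.0596×(-2.82006)=-0.16808, 0.37748×(-0.97423)=-0.36776, 0.03974×(-3.22552)=-0.12817, 0.09272×(-2.37822)=-0.22050, 0.23841×(-1.43376)=-0.34182, 0.1457×(-1.92624)=-0.28064, 0.00662×(-5.01728)=-0.03323, 0.00662×(-5.01728)=-0.03323.
Sum = -1.70855, so H' = 1.709.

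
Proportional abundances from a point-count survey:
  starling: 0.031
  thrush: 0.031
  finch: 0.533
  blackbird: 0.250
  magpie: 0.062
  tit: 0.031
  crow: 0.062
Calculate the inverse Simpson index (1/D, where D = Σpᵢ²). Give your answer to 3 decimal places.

D = 0.031² + 0.031² + 0.533² + 0.25² + 0.062² + 0.031² + 0.062² = 0.000961 + 0.000961 + 0.284089 + 0.062500 + 0.003844 + 0.000961 + 0.003844 = 0.357160 (working shown to 6 dp, full precision carried).
So 1/D = 2.79987, i.e. 2.800 to 3 decimal places.

2.800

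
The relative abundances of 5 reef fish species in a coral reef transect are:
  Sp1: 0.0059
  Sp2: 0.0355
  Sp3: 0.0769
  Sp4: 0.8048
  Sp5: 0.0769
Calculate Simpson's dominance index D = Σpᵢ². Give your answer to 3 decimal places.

D = 0.0059² + 0.0355² + 0.0769² + 0.8048² + 0.0769² = 0.00003 + 0.00126 + 0.00591 + 0.64770 + 0.00591 = 0.66083 (working shown to 5 dp, full precision carried).
To 3 decimal places, D = 0.661.

0.661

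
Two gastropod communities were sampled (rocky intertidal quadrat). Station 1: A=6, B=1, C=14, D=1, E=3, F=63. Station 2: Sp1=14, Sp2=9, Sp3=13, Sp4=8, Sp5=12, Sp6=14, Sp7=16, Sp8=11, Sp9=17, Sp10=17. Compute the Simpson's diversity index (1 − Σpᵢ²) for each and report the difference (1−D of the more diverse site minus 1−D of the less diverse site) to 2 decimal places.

0.44

Station 1: N=88, proportions 0.0682, 0.0114, 0.1591, 0.0114, 0.0341, 0.7159, giving 1−D = 0.4561 (working shown to 4 dp, full precision carried).
Station 2: N=131, proportions 0.1069, 0.0687, 0.0992, 0.0611, 0.0916, 0.1069, 0.1221, 0.084, 0.1298, 0.1298, giving 1−D = 0.8948.
Difference = |0.4561 − 0.8948| = 0.4387, i.e. 0.44 to 2 decimal places.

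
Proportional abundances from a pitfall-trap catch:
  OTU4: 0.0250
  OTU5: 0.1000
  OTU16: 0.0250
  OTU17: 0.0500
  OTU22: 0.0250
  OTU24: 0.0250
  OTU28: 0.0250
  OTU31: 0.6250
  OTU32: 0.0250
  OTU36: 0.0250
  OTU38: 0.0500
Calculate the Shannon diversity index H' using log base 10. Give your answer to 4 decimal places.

Each pᵢ log₁₀ pᵢ term (working shown to 6 dp, full precision carried): 0.025×(-1.602060)=-0.040051, 0.1×(-1.000000)=-0.100000, 0.025×(-1.602060)=-0.040051, 0.05×(-1.301030)=-0.065051, 0.025×(-1.602060)=-0.040051, 0.025×(-1.602060)=-0.040051, 0.025×(-1.602060)=-0.040051, 0.625×(-0.204120)=-0.127575, 0.025×(-1.602060)=-0.040051, 0.025×(-1.602060)=-0.040051, 0.05×(-1.301030)=-0.065051.
Sum = -0.638038, so H' = 0.6380.

0.6380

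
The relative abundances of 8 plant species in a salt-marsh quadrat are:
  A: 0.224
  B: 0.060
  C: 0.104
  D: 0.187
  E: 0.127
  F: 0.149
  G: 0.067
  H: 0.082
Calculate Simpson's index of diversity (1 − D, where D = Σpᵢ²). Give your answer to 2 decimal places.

D = 0.224² + 0.06² + 0.104² + 0.187² + 0.127² + 0.149² + 0.067² + 0.082² = 0.0502 + 0.0036 + 0.0108 + 0.0350 + 0.0161 + 0.0222 + 0.0045 + 0.0067 = 0.1491 (working shown to 4 dp, full precision carried).
So 1 − D = 0.8509, i.e. 0.85 to 2 decimal places.

0.85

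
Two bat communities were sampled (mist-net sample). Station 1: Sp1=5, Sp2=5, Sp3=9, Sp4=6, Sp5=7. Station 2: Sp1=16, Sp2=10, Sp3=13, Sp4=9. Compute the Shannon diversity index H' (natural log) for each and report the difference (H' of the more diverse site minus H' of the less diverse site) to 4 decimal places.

Station 1: N=32, proportions 0.15625, 0.15625, 0.28125, 0.1875, 0.21875, giving H' = 1.583194 (working shown to 6 dp, full precision carried).
Station 2: N=48, proportions 0.333333, 0.208333, 0.270833, 0.1875, giving H' = 1.360646.
Difference = |1.583194 − 1.360646| = 0.222548, i.e. 0.2225 to 4 decimal places.

0.2225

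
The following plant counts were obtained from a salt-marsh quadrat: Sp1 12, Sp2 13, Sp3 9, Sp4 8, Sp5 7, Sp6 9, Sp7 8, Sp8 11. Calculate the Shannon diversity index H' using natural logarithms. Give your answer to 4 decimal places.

Total N = 12+13+9+8+7+9+8+11 = 77, so the proportions are 0.155844, 0.168831, 0.116883, 0.103896, 0.090909, 0.116883, 0.103896, 0.142857 (working shown to 6 dp, full precision carried).
Each pᵢ ln pᵢ term: 0.155844×(-1.858899)=-0.289699, 0.168831×(-1.778856)=-0.300326, 0.116883×(-2.146581)=-0.250899, 0.103896×(-2.264364)=-0.235259, 0.090909×(-2.397895)=-0.217990, 0.116883×(-2.146581)=-0.250899, 0.103896×(-2.264364)=-0.235259, 0.142857×(-1.945910)=-0.277987.
Sum = -2.058318, so H' = 2.0583.

2.0583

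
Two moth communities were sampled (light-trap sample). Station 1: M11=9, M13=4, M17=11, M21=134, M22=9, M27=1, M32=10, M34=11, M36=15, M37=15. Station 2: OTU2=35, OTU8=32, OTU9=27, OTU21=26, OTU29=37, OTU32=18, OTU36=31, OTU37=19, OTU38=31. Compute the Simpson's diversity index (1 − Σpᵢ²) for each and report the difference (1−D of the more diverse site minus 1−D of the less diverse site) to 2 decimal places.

0.28

Station 1: N=219, proportions 0.0411, 0.0183, 0.0502, 0.6119, 0.0411, 0.0046, 0.0457, 0.0502, 0.0685, 0.0685, giving 1−D = 0.6054 (working shown to 4 dp, full precision carried).
Station 2: N=256, proportions 0.1367, 0.125, 0.1055, 0.1016, 0.1445, 0.0703, 0.1211, 0.0742, 0.1211, giving 1−D = 0.8836.
Difference = |0.6054 − 0.8836| = 0.2782, i.e. 0.28 to 2 decimal places.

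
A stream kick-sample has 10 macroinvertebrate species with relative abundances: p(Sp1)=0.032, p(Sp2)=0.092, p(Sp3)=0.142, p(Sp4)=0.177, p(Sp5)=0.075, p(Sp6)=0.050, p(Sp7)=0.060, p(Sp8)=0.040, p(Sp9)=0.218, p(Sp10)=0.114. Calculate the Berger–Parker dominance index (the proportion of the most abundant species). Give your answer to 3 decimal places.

The largest proportion is 0.218, i.e. d = 0.218 to 3 decimal places.

0.218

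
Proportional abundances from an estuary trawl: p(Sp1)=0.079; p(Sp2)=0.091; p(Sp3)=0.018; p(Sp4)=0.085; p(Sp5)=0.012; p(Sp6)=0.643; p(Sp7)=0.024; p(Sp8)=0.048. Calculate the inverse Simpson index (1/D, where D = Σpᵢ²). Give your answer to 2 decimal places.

2.28

D = 0.079² + 0.091² + 0.018² + 0.085² + 0.012² + 0.643² + 0.024² + 0.048² = 0.00624 + 0.00828 + 0.00032 + 0.00723 + 0.00014 + 0.41345 + 0.00058 + 0.00230 = 0.43854 (working shown to 5 dp, full precision carried).
So 1/D = 2.2803, i.e. 2.28 to 2 decimal places.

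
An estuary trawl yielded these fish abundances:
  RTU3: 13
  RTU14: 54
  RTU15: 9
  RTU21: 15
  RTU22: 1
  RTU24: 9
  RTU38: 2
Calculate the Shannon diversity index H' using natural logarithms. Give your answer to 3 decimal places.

1.428

Total N = 13+54+9+15+1+9+2 = 103, so the proportions are 0.12621, 0.52427, 0.08738, 0.14563, 0.00971, 0.08738, 0.01942 (working shown to 5 dp, full precision carried).
Each pᵢ ln pᵢ term: 0.12621×(-2.06978)=-0.26123, 0.52427×(-0.64574)=-0.33855, 0.08738×(-2.43750)=-0.21299, 0.14563×(-1.92668)=-0.28058, 0.00971×(-4.63473)=-0.04500, 0.08738×(-2.43750)=-0.21299, 0.01942×(-3.94158)=-0.07654.
Sum = -1.42787, so H' = 1.428.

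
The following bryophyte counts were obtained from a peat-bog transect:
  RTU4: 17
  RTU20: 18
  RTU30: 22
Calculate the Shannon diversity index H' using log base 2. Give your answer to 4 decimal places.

Total N = 17+18+22 = 57, so the proportions are 0.298246, 0.315789, 0.385965 (working shown to 6 dp, full precision carried).
Each pᵢ log₂ pᵢ term: 0.298246×(-1.745427)=-0.520566, 0.315789×(-1.662965)=-0.525147, 0.385965×(-1.373458)=-0.530107.
Sum = -1.575820, so H' = 1.5758.

1.5758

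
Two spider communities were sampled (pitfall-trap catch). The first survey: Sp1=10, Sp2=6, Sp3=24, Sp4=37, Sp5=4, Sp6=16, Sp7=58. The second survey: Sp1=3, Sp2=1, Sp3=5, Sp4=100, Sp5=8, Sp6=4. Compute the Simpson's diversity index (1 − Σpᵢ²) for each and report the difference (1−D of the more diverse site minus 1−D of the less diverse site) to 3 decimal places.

0.453

The first survey: N=155, proportions 0.06452, 0.03871, 0.15484, 0.23871, 0.02581, 0.10323, 0.37419, giving 1−D = 0.76204 (working shown to 5 dp, full precision carried).
The second survey: N=121, proportions 0.02479, 0.00826, 0.04132, 0.82645, 0.06612, 0.03306, giving 1−D = 0.30913.
Difference = |0.76204 − 0.30913| = 0.45291, i.e. 0.453 to 3 decimal places.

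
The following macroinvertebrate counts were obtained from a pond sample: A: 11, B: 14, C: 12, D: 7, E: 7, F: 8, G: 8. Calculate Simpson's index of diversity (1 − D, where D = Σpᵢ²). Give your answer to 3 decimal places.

0.847

Total N = 11+14+12+7+7+8+8 = 67, so the proportions are 0.16418, 0.20896, 0.1791, 0.10448, 0.10448, 0.1194, 0.1194 (working shown to 5 dp, full precision carried).
D = 0.16418² + 0.20896² + 0.1791² + 0.10448² + 0.10448² + 0.1194² + 0.1194² = 0.02695 + 0.04366 + 0.03208 + 0.01092 + 0.01092 + 0.01426 + 0.01426 = 0.15304.
So 1 − D = 0.84696, i.e. 0.847 to 3 decimal places.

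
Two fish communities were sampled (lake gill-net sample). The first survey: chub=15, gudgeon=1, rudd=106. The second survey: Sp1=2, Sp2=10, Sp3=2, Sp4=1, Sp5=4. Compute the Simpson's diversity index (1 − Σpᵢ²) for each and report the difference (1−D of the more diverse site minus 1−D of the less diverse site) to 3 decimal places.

0.424

The first survey: N=122, proportions 0.12295, 0.0082, 0.86885, giving 1−D = 0.22991 (working shown to 5 dp, full precision carried).
The second survey: N=19, proportions 0.10526, 0.52632, 0.10526, 0.05263, 0.21053, giving 1−D = 0.65374.
Difference = |0.22991 − 0.65374| = 0.42383, i.e. 0.424 to 3 decimal places.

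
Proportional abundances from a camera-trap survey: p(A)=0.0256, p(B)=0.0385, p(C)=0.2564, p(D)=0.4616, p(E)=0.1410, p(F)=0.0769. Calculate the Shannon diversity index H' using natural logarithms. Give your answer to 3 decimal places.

Each pᵢ ln pᵢ term (working shown to 5 dp, full precision carried): 0.0256×(-3.66516)=-0.09383, 0.0385×(-3.25710)=-0.12540, 0.2564×(-1.36102)=-0.34896, 0.4616×(-0.77306)=-0.35684, 0.141×(-1.95900)=-0.27622, 0.0769×(-2.56525)=-0.19727.
Sum = -1.39852, so H' = 1.399.

1.399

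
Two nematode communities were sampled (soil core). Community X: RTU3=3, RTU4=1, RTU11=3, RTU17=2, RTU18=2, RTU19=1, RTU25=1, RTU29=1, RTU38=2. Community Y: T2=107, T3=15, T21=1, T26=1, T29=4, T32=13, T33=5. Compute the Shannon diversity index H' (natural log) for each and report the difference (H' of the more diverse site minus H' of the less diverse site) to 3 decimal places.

Community X: N=16, proportions 0.1875, 0.0625, 0.1875, 0.125, 0.125, 0.0625, 0.0625, 0.0625, 0.125, giving H' = 2.10068 (working shown to 5 dp, full precision carried).
Community Y: N=146, proportions 0.73288, 0.10274, 0.00685, 0.00685, 0.0274, 0.08904, 0.03425, giving H' = 0.95929.
Difference = |2.10068 − 0.95929| = 1.14139, i.e. 1.141 to 3 decimal places.

1.141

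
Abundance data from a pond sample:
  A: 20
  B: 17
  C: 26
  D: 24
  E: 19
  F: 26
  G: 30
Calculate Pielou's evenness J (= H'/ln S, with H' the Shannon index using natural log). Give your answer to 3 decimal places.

Total N = 20+17+26+24+19+26+30 = 162, so the proportions are 0.12346, 0.10494, 0.16049, 0.14815, 0.11728, 0.16049, 0.18519 (working shown to 5 dp, full precision carried).
H' = −Σ pᵢ ln pᵢ = −((-0.25825) + (-0.23657) + (-0.29362) + (-0.28290) + (-0.25136) + (-0.29362) + (-0.31230)) = 1.92862.
With S = 7 species, ln S = 1.94591, so J = 1.92862/1.94591 = 0.99112, i.e. 0.991 to 3 decimal places.

0.991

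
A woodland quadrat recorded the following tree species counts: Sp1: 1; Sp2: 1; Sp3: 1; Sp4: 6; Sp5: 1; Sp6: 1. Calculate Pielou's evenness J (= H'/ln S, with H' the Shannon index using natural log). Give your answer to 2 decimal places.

0.79

Total N = 1+1+1+6+1+1 = 11, so the proportions are 0.0909, 0.0909, 0.0909, 0.5455, 0.0909, 0.0909 (working shown to 4 dp, full precision carried).
H' = −Σ pᵢ ln pᵢ = −((-0.2180) + (-0.2180) + (-0.2180) + (-0.3306) + (-0.2180) + (-0.2180)) = 1.4206.
With S = 6 species, ln S = 1.7918, so J = 1.4206/1.7918 = 0.7928, i.e. 0.79 to 2 decimal places.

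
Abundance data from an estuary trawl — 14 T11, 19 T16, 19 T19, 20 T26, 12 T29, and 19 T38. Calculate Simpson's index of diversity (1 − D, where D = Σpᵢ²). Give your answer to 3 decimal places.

0.828

Total N = 14+19+19+20+12+19 = 103, so the proportions are 0.13592, 0.18447, 0.18447, 0.19417, 0.1165, 0.18447 (working shown to 5 dp, full precision carried).
D = 0.13592² + 0.18447² + 0.18447² + 0.19417² + 0.1165² + 0.18447² = 0.01847 + 0.03403 + 0.03403 + 0.03770 + 0.01357 + 0.03403 = 0.17184.
So 1 − D = 0.82816, i.e. 0.828 to 3 decimal places.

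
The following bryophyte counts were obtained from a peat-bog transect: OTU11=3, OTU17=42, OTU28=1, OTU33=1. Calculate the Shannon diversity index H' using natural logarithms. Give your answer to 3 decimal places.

Total N = 3+42+1+1 = 47, so the proportions are 0.06383, 0.89362, 0.02128, 0.02128 (working shown to 5 dp, full precision carried).
Each pᵢ ln pᵢ term: 0.06383×(-2.75154)=-0.17563, 0.89362×(-0.11248)=-0.10051, 0.02128×(-3.85015)=-0.08192, 0.02128×(-3.85015)=-0.08192.
Sum = -0.43998, so H' = 0.440.

0.440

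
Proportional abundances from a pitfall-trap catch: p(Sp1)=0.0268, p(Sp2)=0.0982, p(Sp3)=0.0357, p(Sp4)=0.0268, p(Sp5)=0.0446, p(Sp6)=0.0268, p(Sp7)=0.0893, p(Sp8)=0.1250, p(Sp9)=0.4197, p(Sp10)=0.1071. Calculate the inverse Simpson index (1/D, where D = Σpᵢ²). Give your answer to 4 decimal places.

D = 0.0268² + 0.0982² + 0.0357² + 0.0268² + 0.0446² + 0.0268² + 0.0893² + 0.125² + 0.4197² + 0.1071² = 0.00071824 + 0.00964324 + 0.00127449 + 0.00071824 + 0.00198916 + 0.00071824 + 0.00797449 + 0.01562500 + 0.17614809 + 0.01147041 = 0.22627960 (working shown to 8 dp, full precision carried).
So 1/D = 4.419311, i.e. 4.4193 to 4 decimal places.

4.4193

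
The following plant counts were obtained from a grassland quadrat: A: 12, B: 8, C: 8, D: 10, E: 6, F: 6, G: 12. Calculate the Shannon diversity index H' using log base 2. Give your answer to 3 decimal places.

2.756

Total N = 12+8+8+10+6+6+12 = 62, so the proportions are 0.19355, 0.12903, 0.12903, 0.16129, 0.09677, 0.09677, 0.19355 (working shown to 5 dp, full precision carried).
Each pᵢ log₂ pᵢ term: 0.19355×(-2.36923)=-0.45856, 0.12903×(-2.95420)=-0.38119, 0.12903×(-2.95420)=-0.38119, 0.16129×(-2.63227)=-0.42456, 0.09677×(-3.36923)=-0.32605, 0.09677×(-3.36923)=-0.32605, 0.19355×(-2.36923)=-0.45856.
Sum = -2.75617, so H' = 2.756.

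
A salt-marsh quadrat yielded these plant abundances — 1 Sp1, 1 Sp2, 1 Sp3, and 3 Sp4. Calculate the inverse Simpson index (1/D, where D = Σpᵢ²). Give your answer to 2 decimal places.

Total N = 1+1+1+3 = 6, so the proportions are 0.16667, 0.16667, 0.16667, 0.5 (working shown to 5 dp, full precision carried).
D = 0.16667² + 0.16667² + 0.16667² + 0.5² = 0.02778 + 0.02778 + 0.02778 + 0.25000 = 0.33333.
So 1/D = 3.0000, i.e. 3.00 to 2 decimal places.

3.00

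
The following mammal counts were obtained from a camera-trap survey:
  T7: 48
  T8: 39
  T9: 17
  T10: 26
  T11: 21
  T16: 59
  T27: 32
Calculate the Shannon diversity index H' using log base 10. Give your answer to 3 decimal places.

0.810

Total N = 48+39+17+26+21+59+32 = 242, so the proportions are 0.19835, 0.16116, 0.07025, 0.10744, 0.08678, 0.2438, 0.13223 (working shown to 5 dp, full precision carried).
Each pᵢ log₁₀ pᵢ term: 0.19835×(-0.70257)=-0.13935, 0.16116×(-0.79275)=-0.12776, 0.07025×(-1.15337)=-0.08102, 0.10744×(-0.96884)=-0.10409, 0.08678×(-1.06160)=-0.09212, 0.2438×(-0.61296)=-0.14944, 0.13223×(-0.87867)=-0.11619.
Sum = -0.80997, so H' = 0.810.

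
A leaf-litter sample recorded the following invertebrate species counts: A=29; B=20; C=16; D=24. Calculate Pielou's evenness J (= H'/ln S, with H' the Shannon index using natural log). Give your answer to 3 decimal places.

Total N = 29+20+16+24 = 89, so the proportions are 0.32584, 0.22472, 0.17978, 0.26966 (working shown to 5 dp, full precision carried).
H' = −Σ pᵢ ln pᵢ = −((-0.36538) + (-0.33548) + (-0.30850) + (-0.35342)) = 1.36278.
With S = 4 species, ln S = 1.38629, so J = 1.36278/1.38629 = 0.98304, i.e. 0.983 to 3 decimal places.

0.983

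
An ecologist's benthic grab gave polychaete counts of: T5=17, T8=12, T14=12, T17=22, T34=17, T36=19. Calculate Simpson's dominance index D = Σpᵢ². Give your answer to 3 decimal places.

0.175

Total N = 17+12+12+22+17+19 = 99, so the proportions are 0.17172, 0.12121, 0.12121, 0.22222, 0.17172, 0.19192 (working shown to 5 dp, full precision carried).
D = 0.17172² + 0.12121² + 0.12121² + 0.22222² + 0.17172² + 0.19192² = 0.02949 + 0.01469 + 0.01469 + 0.04938 + 0.02949 + 0.03683 = 0.17457.
To 3 decimal places, D = 0.175.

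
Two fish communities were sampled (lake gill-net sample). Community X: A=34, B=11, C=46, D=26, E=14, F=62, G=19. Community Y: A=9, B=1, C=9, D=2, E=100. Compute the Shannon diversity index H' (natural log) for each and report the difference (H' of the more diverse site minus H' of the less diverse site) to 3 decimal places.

1.140

Community X: N=212, proportions 0.16038, 0.05189, 0.21698, 0.12264, 0.06604, 0.29245, 0.08962, giving H' = 1.79114 (working shown to 5 dp, full precision carried).
Community Y: N=121, proportions 0.07438, 0.00826, 0.07438, 0.01653, 0.82645, giving H' = 0.65155.
Difference = |1.79114 − 0.65155| = 1.13959, i.e. 1.140 to 3 decimal places.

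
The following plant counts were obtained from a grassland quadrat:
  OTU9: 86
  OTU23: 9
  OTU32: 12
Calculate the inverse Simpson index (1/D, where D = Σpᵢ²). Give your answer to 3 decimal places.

Total N = 86+9+12 = 107, so the proportions are 0.803738, 0.084112, 0.11215 (working shown to 6 dp, full precision carried).
D = 0.803738² + 0.084112² + 0.11215² = 0.645995 + 0.007075 + 0.012578 = 0.665648.
So 1/D = 1.50230, i.e. 1.502 to 3 decimal places.

1.502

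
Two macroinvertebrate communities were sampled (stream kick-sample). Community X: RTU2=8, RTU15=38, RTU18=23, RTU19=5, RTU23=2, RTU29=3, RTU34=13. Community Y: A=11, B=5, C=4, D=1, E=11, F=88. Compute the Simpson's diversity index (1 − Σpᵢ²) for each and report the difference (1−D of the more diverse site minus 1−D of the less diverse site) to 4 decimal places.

0.2924

Community X: N=92, proportions 0.086957, 0.413043, 0.25, 0.054348, 0.021739, 0.032609, 0.141304, giving 1−D = 0.734877 (working shown to 6 dp, full precision carried).
Community Y: N=120, proportions 0.091667, 0.041667, 0.033333, 0.008333, 0.091667, 0.733333, giving 1−D = 0.442500.
Difference = |0.734877 − 0.442500| = 0.292377, i.e. 0.2924 to 4 decimal places.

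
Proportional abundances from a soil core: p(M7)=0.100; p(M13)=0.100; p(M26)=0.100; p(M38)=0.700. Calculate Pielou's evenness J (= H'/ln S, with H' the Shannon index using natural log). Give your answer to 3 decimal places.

H' = −Σ pᵢ ln pᵢ = −((-0.23026) + (-0.23026) + (-0.23026) + (-0.24967)) = 0.94045 (working shown to 5 dp, full precision carried).
With S = 4 species, ln S = 1.38629, so J = 0.94045/1.38629 = 0.67839, i.e. 0.678 to 3 decimal places.

0.678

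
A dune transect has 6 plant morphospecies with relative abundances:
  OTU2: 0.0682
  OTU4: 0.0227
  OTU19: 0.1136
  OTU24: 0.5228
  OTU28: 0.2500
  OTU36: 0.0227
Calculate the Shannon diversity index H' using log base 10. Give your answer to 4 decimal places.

0.5593

Each pᵢ log₁₀ pᵢ term (working shown to 6 dp, full precision carried): 0.0682×(-1.166216)=-0.079536, 0.0227×(-1.643974)=-0.037318, 0.1136×(-0.944622)=-0.107309, 0.5228×(-0.281664)=-0.147254, 0.25×(-0.602060)=-0.150515, 0.0227×(-1.643974)=-0.037318.
Sum = -0.559251, so H' = 0.5593.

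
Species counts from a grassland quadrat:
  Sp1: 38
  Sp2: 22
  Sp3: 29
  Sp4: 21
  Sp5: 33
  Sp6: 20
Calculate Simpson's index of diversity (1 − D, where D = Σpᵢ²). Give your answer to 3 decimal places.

0.823

Total N = 38+22+29+21+33+20 = 163, so the proportions are 0.23313, 0.13497, 0.17791, 0.12883, 0.20245, 0.1227 (working shown to 5 dp, full precision carried).
D = 0.23313² + 0.13497² + 0.17791² + 0.12883² + 0.20245² + 0.1227² = 0.05435 + 0.01822 + 0.03165 + 0.01660 + 0.04099 + 0.01506 = 0.17686.
So 1 − D = 0.82314, i.e. 0.823 to 3 decimal places.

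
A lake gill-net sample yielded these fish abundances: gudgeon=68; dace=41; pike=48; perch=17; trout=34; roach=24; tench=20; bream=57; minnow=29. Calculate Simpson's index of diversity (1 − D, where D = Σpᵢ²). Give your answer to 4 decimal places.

Total N = 68+41+48+17+34+24+20+57+29 = 338, so the proportions are 0.201183, 0.121302, 0.142012, 0.050296, 0.100592, 0.071006, 0.059172, 0.168639, 0.085799 (working shown to 6 dp, full precision carried).
D = 0.201183² + 0.121302² + 0.142012² + 0.050296² + 0.100592² + 0.071006² + 0.059172² + 0.168639² + 0.085799² = 0.040475 + 0.014714 + 0.020167 + 0.002530 + 0.010119 + 0.005042 + 0.003501 + 0.028439 + 0.007361 = 0.132348.
So 1 − D = 0.867652, i.e. 0.8677 to 4 decimal places.

0.8677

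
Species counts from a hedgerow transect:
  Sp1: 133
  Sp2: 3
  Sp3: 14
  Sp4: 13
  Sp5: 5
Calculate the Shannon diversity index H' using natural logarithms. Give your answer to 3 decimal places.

Total N = 133+3+14+13+5 = 168, so the proportions are 0.79167, 0.01786, 0.08333, 0.07738, 0.02976 (working shown to 5 dp, full precision carried).
Each pᵢ ln pᵢ term: 0.79167×(-0.23361)=-0.18495, 0.01786×(-4.02535)=-0.07188, 0.08333×(-2.48491)=-0.20708, 0.07738×(-2.55901)=-0.19802, 0.02976×(-3.51453)=-0.10460.
Sum = -0.76652, so H' = 0.767.

0.767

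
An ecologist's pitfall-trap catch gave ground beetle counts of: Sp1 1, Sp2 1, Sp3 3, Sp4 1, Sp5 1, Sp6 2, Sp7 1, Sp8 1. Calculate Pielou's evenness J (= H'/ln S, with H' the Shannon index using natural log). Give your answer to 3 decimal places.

0.948

Total N = 1+1+3+1+1+2+1+1 = 11, so the proportions are 0.09091, 0.09091, 0.27273, 0.09091, 0.09091, 0.18182, 0.09091, 0.09091 (working shown to 5 dp, full precision carried).
H' = −Σ pᵢ ln pᵢ = −((-0.21799) + (-0.21799) + (-0.35435) + (-0.21799) + (-0.21799) + (-0.30995) + (-0.21799) + (-0.21799)) = 1.97225.
With S = 8 species, ln S = 2.07944, so J = 1.97225/2.07944 = 0.94845, i.e. 0.948 to 3 decimal places.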